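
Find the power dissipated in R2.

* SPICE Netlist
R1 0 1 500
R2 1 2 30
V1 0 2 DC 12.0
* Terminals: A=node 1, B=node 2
Nodal analysis, taking node 2 as the 0 V reference.
Source V1 fixes V_0 = 12 V.
KCL at each unknown node (sum of currents leaving = 0; resistances in Ω):
  Node 1: (V_1 - 12)/500 + (V_1 - 0)/30 = 0
Collecting terms: 0.03533 × V_1 = 0.024  =>  V_1 = 0.6792 V
I_R2 = (V_1 - V_2)/R2 = (0.6792 - 0)/30 = 0.02264 A
P_R2 = I_R2² × R2 = (0.02264)² × 30 = 0.01538 W

Final answer: 0.01538 W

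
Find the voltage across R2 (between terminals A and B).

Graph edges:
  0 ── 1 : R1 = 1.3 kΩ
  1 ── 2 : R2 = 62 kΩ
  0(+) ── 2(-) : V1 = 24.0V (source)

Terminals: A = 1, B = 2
R1 and R2 are in series across V1 (node 0 → node 1 → node 2), and the output A–B is taken across R2, so this is a voltage divider.
Series current: I = V1/(R1 + R2) = 24/(1300 + 62000) = 24/63300 = 0.0003791 A
V_R2 = I × R2 = V1 × R2/(R1 + R2) = 24 × 62000/63300 = 23.51 V

Final answer: 23.51 V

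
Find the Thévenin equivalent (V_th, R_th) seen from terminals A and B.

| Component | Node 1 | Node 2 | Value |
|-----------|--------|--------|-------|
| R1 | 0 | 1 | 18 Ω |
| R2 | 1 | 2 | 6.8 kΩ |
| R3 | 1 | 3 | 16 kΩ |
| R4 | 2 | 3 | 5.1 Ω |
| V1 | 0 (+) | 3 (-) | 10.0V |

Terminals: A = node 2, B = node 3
Step 1 — V_th is the open-circuit voltage V_A - V_B (nothing connected across the terminals).
Nodal analysis, taking node 3 as the 0 V reference.
Source V1 fixes V_0 = 10 V.
KCL at each unknown node (sum of currents leaving = 0; resistances in Ω):
  Node 1: (V_1 - 10)/18 + (V_1 - V_2)/6800 + (V_1 - 0)/16000 = 0
  Node 2: (V_2 - V_1)/6800 + (V_2 - 0)/5.1 = 0
Collecting terms (coefficients in siemens):
  0.05577·V_1 - 0.0001471·V_2 = 0.5556
  0.1962·V_2 - 0.0001471·V_1 = 0
Determinant D = (0.05577)(0.1962) - (-0.0001471)(-0.0001471) = 0.01094
V_1 = [(0.5556)(0.1962) - (-0.0001471)(0)]/D = 9.962 V
V_2 = [(0.05577)(0) - (0.5556)(-0.0001471)]/D = 0.007466 V
V_th = V_2 - V_3 = 0.007466 - 0 = 0.007466 V
Step 2 — R_th: zero the source — replace V1 by a short circuit (node 3 merges into node 0) — and find the resistance seen between A (node 2) and B (node 0).
Reduce the network between node 2 (A) and node 0 (B) by series/parallel combination:
  Rp1 = R1 ‖ R3 (parallel, both between nodes 0 and 1) = 1/(1/18 + 1/16000) = 17.98 Ω
  Rs1 = R2 + Rp1 (series, joined only at node 1) = 6800 + 17.98 = 6818 Ω
  Rp2 = R4 ‖ Rs1 (parallel, both between nodes 0 and 2) = 1/(1/5.1 + 1/6818) = 5.096 Ω
R_th = 5.096 Ω

Final answer: V_th = 0.007466 V, R_th = 5.096 Ω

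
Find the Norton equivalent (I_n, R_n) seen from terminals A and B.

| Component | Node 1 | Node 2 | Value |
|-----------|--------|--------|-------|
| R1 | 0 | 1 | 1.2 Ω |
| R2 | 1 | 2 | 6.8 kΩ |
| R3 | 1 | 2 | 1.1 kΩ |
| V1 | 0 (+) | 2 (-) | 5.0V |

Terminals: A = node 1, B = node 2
Find the Thévenin equivalent first; then I_n = V_th/R_th and R_n = R_th.
Step 1 — V_th is the open-circuit voltage V_A - V_B (nothing connected across the terminals).
Nodal analysis, taking node 2 as the 0 V reference.
Source V1 fixes V_0 = 5 V.
KCL at each unknown node (sum of currents leaving = 0; resistances in Ω):
  Node 1: (V_1 - 5)/1.2 + (V_1 - 0)/6800 + (V_1 - 0)/1100 = 0
Collecting terms: 0.8344 × V_1 = 4.167  =>  V_1 = 4.994 V
V_th = V_1 - V_2 = 4.994 - 0 = 4.994 V
Step 2 — R_th: zero the source — replace V1 by a short circuit (node 2 merges into node 0) — and find the resistance seen between A (node 1) and B (node 0).
Reduce the network between node 1 (A) and node 0 (B) by series/parallel combination:
  Rp1 = R1 ‖ R2 ‖ R3 (parallel, all between nodes 0 and 1) = 1/(1/1.2 + 1/6800 + 1/1100) = 1.198 Ω
R_th = 1.198 Ω
I_n = V_th/R_th = 4.994/1.198 = 4.167 A, and R_n = R_th = 1.198 Ω

Final answer: I_n = 4.167 A, R_n = 1.198 Ω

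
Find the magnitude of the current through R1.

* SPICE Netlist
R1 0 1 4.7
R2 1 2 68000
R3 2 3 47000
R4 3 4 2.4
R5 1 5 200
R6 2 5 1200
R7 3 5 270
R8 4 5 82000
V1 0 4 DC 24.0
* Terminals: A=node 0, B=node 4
Nodal analysis, taking node 4 as the 0 V reference.
Source V1 fixes V_0 = 24 V.
KCL at each unknown node (sum of currents leaving = 0; resistances in Ω):
  Node 1: (V_1 - 24)/4.7 + (V_1 - V_2)/68000 + (V_1 - V_5)/200 = 0
  Node 2: (V_2 - V_1)/68000 + (V_2 - V_3)/47000 + (V_2 - V_5)/1200 = 0
  Node 3: (V_3 - V_2)/47000 + (V_3 - 0)/2.4 + (V_3 - V_5)/270 = 0
  Node 5: (V_5 - V_1)/200 + (V_5 - V_2)/1200 + (V_5 - V_3)/270 + (V_5 - 0)/82000 = 0
Collecting terms (coefficients in siemens):
  0.2178·V_1 - 0.00001471·V_2 - 0.005·V_5 = 5.106
  0.0008693·V_2 - 0.00001471·V_1 - 0.00002128·V_3 - 0.0008333·V_5 = 0
  0.4204·V_3 - 0.00002128·V_2 - 0.003704·V_5 = 0
  0.009549·V_5 - 0.005·V_1 - 0.0008333·V_2 - 0.003704·V_3 = 0
Solving these 4 simultaneous equations (Gaussian elimination) gives:
  V_1 = 23.76 V, V_2 = 13.51 V, V_3 = 0.1211 V, V_5 = 13.67 V
I_R1 = (V_0 - V_1)/R1 = (24 - 23.76)/4.7 = 0.05062 A
|I_R1| = 0.05062 A

Final answer: |I_R1| = 0.05062 A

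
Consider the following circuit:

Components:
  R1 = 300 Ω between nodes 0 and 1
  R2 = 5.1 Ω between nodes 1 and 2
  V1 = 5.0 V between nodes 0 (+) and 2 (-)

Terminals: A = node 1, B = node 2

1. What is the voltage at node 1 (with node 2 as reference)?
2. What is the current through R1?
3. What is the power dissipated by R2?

Nodal analysis, taking node 2 as the 0 V reference.
Source V1 fixes V_0 = 5 V.
KCL at each unknown node (sum of currents leaving = 0; resistances in Ω):
  Node 1: (V_1 - 5)/300 + (V_1 - 0)/5.1 = 0
Collecting terms: 0.1994 × V_1 = 0.01667  =>  V_1 = 0.08358 V
Part 1:
  Read off the nodal solution: V_1 = 0.08358 V
Part 2:
  I_R1 = (V_0 - V_1)/R1 = (5 - 0.08358)/300 = 0.01639 A
  Magnitude: I_R1 = 0.01639 A
Part 3:
  I_R2 = (V_1 - V_2)/R2 = (0.08358 - 0)/5.1 = 0.01639 A
  P_R2 = I_R2² × R2 = (0.01639)² × 5.1 = 0.00137 W

Final answers:
1. V_1 = 0.08358 V
2. I_R1 = 0.01639 A
3. P_R2 = 0.00137 W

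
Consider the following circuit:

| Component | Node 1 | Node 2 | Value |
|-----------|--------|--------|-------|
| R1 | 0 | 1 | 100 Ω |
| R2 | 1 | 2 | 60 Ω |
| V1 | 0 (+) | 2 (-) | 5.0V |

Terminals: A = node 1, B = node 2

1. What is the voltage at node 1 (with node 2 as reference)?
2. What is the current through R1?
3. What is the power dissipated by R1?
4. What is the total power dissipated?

Nodal analysis, taking node 2 as the 0 V reference.
Source V1 fixes V_0 = 5 V.
KCL at each unknown node (sum of currents leaving = 0; resistances in Ω):
  Node 1: (V_1 - 5)/100 + (V_1 - 0)/60 = 0
Collecting terms: 0.02667 × V_1 = 0.05  =>  V_1 = 1.875 V
Part 1:
  Read off the nodal solution: V_1 = 1.875 V
Part 2:
  I_R1 = (V_0 - V_1)/R1 = (5 - 1.875)/100 = 0.03125 A
  Magnitude: I_R1 = 0.03125 A
Part 3:
  I_R1 = (V_0 - V_1)/R1 = (5 - 1.875)/100 = 0.03125 A
  P_R1 = I_R1² × R1 = (0.03125)² × 100 = 0.09766 W
Part 4:
  Power in each resistor, P = (ΔV)²/R:
    P_R1 = (5 - 1.875)²/100 = 0.09766 W
    P_R2 = (1.875 - 0)²/60 = 0.05859 W
  P_total = P_R1 + P_R2 = 0.1562 W

Final answers:
1. V_1 = 1.875 V
2. I_R1 = 0.03125 A
3. P_R1 = 0.09766 W
4. P_total = 0.1562 W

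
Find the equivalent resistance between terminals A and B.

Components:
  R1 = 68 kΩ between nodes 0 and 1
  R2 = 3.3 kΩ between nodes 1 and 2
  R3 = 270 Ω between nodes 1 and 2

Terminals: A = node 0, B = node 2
Reduce the network between node 0 (A) and node 2 (B) by series/parallel combination:
  Rp1 = R2 ‖ R3 (parallel, both between nodes 1 and 2) = 1/(1/3300 + 1/270) = 249.6 Ω
  Rs1 = R1 + Rp1 (series, joined only at node 1) = 68000 + 249.6 = 68250 Ω
R_eq = 68.25 kΩ

Final answer: 68.25 kΩ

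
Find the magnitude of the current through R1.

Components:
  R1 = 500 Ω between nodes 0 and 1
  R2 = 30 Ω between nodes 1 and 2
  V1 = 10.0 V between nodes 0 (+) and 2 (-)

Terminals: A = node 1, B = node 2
Nodal analysis, taking node 2 as the 0 V reference.
Source V1 fixes V_0 = 10 V.
KCL at each unknown node (sum of currents leaving = 0; resistances in Ω):
  Node 1: (V_1 - 10)/500 + (V_1 - 0)/30 = 0
Collecting terms: 0.03533 × V_1 = 0.02  =>  V_1 = 0.566 V
I_R1 = (V_0 - V_1)/R1 = (10 - 0.566)/500 = 0.01887 A
|I_R1| = 0.01887 A

Final answer: |I_R1| = 0.01887 A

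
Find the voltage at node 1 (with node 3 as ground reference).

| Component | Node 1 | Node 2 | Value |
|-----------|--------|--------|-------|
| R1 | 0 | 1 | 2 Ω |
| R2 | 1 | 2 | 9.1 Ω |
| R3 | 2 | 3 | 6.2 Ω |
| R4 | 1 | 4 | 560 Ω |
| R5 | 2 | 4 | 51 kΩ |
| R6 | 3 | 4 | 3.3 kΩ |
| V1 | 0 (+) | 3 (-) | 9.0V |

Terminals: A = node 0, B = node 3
Nodal analysis, taking node 3 as the 0 V reference.
Source V1 fixes V_0 = 9 V.
KCL at each unknown node (sum of currents leaving = 0; resistances in Ω):
  Node 1: (V_1 - 9)/2 + (V_1 - V_2)/9.1 + (V_1 - V_4)/560 = 0
  Node 2: (V_2 - V_1)/9.1 + (V_2 - 0)/6.2 + (V_2 - V_4)/51000 = 0
  Node 4: (V_4 - V_1)/560 + (V_4 - V_2)/51000 + (V_4 - 0)/3300 = 0
Collecting terms (coefficients in siemens):
  0.6117·V_1 - 0.1099·V_2 - 0.001786·V_4 = 4.5
  0.2712·V_2 - 0.1099·V_1 - 0.00001961·V_4 = 0
  0.002108·V_4 - 0.001786·V_1 - 0.00001961·V_2 = 0
Solving these 3 simultaneous equations (Gaussian elimination) gives:
  V_1 = 7.956 V, V_2 = 3.224 V, V_4 = 6.768 V
The requested potential is V_1 = 7.956 V.

Final answer: V_1 = 7.956 V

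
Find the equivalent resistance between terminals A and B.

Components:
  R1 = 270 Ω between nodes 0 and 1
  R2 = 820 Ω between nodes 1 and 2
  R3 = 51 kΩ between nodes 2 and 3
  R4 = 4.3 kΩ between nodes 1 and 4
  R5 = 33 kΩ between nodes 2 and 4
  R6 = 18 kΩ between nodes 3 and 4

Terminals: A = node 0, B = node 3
The network is not a plain series/parallel combination. Inject a 1 A test current into terminal A (node 0) and return it from terminal B (node 3); then R_eq = V_A / (1 A).
Nodal analysis, taking node 3 as the 0 V reference.
Current source I_test pushes 1 A into node 0 and draws it out of node 3.
KCL at each unknown node (sum of currents leaving = 0; resistances in Ω):
  Node 0: (V_0 - V_1)/270 - 1 = 0
  Node 1: (V_1 - V_0)/270 + (V_1 - V_2)/820 + (V_1 - V_4)/4300 = 0
  Node 2: (V_2 - V_1)/820 + (V_2 - 0)/51000 + (V_2 - V_4)/33000 = 0
  Node 4: (V_4 - V_1)/4300 + (V_4 - V_2)/33000 + (V_4 - 0)/18000 = 0
Collecting terms (coefficients in siemens):
  0.003704·V_0 - 0.003704·V_1 = 1
  0.005156·V_1 - 0.003704·V_0 - 0.00122·V_2 - 0.0002326·V_4 = 0
  0.001269·V_2 - 0.00122·V_1 - 0.0000303·V_4 = 0
  0.0003184·V_4 - 0.0002326·V_1 - 0.0000303·V_2 = 0
Solving these 4 simultaneous equations (Gaussian elimination) gives:
  V_0 = 15660 V, V_1 = 15390 V, V_2 = 15090 V, V_4 = 12680 V
R_eq = V_0 / 1 A = 15660 Ω = 15.66 kΩ

Final answer: 15.66 kΩ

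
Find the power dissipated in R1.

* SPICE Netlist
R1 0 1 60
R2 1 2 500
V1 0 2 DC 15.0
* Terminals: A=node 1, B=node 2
Nodal analysis, taking node 2 as the 0 V reference.
Source V1 fixes V_0 = 15 V.
KCL at each unknown node (sum of currents leaving = 0; resistances in Ω):
  Node 1: (V_1 - 15)/60 + (V_1 - 0)/500 = 0
Collecting terms: 0.01867 × V_1 = 0.25  =>  V_1 = 13.39 V
I_R1 = (V_0 - V_1)/R1 = (15 - 13.39)/60 = 0.02679 A
P_R1 = I_R1² × R1 = (0.02679)² × 60 = 0.04305 W

Final answer: 0.04305 W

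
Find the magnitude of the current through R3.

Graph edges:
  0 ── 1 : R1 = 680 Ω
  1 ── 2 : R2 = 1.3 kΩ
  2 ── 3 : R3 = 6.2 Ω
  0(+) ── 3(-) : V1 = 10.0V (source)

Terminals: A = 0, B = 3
Nodal analysis, taking node 3 as the 0 V reference.
Source V1 fixes V_0 = 10 V.
KCL at each unknown node (sum of currents leaving = 0; resistances in Ω):
  Node 1: (V_1 - 10)/680 + (V_1 - V_2)/1300 = 0
  Node 2: (V_2 - V_1)/1300 + (V_2 - 0)/6.2 = 0
Collecting terms (coefficients in siemens):
  0.00224·V_1 - 0.0007692·V_2 = 0.01471
  0.1621·V_2 - 0.0007692·V_1 = 0
Determinant D = (0.00224)(0.1621) - (-0.0007692)(-0.0007692) = 0.0003624
V_1 = [(0.01471)(0.1621) - (-0.0007692)(0)]/D = 6.576 V
V_2 = [(0.00224)(0) - (0.01471)(-0.0007692)]/D = 0.03122 V
I_R3 = (V_2 - V_3)/R3 = (0.03122 - 0)/6.2 = 0.005035 A
|I_R3| = 0.005035 A

Final answer: |I_R3| = 0.005035 A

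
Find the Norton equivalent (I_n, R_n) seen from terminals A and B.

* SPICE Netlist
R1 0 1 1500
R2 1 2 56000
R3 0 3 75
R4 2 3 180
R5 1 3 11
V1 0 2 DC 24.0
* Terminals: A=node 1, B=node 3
Find the Thévenin equivalent first; then I_n = V_th/R_th and R_n = R_th.
Step 1 — V_th is the open-circuit voltage V_A - V_B (nothing connected across the terminals).
Nodal analysis, taking node 2 as the 0 V reference.
Source V1 fixes V_0 = 24 V.
KCL at each unknown node (sum of currents leaving = 0; resistances in Ω):
  Node 1: (V_1 - 24)/1500 + (V_1 - 0)/56000 + (V_1 - V_3)/11 = 0
  Node 3: (V_3 - 24)/75 + (V_3 - 0)/180 + (V_3 - V_1)/11 = 0
Collecting terms (coefficients in siemens):
  0.09159·V_1 - 0.09091·V_3 = 0.016
  0.1098·V_3 - 0.09091·V_1 = 0.32
Determinant D = (0.09159)(0.1098) - (-0.09091)(-0.09091) = 0.001792
V_1 = [(0.016)(0.1098) - (-0.09091)(0.32)]/D = 17.21 V
V_3 = [(0.09159)(0.32) - (0.016)(-0.09091)]/D = 17.16 V
V_th = V_1 - V_3 = 17.21 - 17.16 = 0.04641 V
Step 2 — R_th: zero the source — replace V1 by a short circuit (node 2 merges into node 0) — and find the resistance seen between A (node 1) and B (node 3).
Reduce the network between node 1 (A) and node 3 (B) by series/parallel combination:
  Rp1 = R1 ‖ R2 (parallel, both between nodes 0 and 1) = 1/(1/1500 + 1/56000) = 1461 Ω
  Rp2 = R3 ‖ R4 (parallel, both between nodes 0 and 3) = 1/(1/75 + 1/180) = 52.94 Ω
  Rs1 = Rp1 + Rp2 (series, joined only at node 0) = 1461 + 52.94 = 1514 Ω
  Rp3 = R5 ‖ Rs1 (parallel, both between nodes 1 and 3) = 1/(1/11 + 1/1514) = 10.92 Ω
R_th = 10.92 Ω
I_n = V_th/R_th = 0.04641/10.92 = 0.004249 A, and R_n = R_th = 10.92 Ω

Final answer: I_n = 0.004249 A, R_n = 10.92 Ω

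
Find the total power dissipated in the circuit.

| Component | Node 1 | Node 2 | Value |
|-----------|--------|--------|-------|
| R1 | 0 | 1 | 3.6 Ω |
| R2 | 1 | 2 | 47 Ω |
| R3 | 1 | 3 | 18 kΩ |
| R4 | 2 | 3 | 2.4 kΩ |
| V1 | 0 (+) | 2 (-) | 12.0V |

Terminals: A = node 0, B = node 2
Nodal analysis, taking node 2 as the 0 V reference.
Source V1 fixes V_0 = 12 V.
KCL at each unknown node (sum of currents leaving = 0; resistances in Ω):
  Node 1: (V_1 - 12)/3.6 + (V_1 - 0)/47 + (V_1 - V_3)/18000 = 0
  Node 3: (V_3 - V_1)/18000 + (V_3 - 0)/2400 = 0
Collecting terms (coefficients in siemens):
  0.2991·V_1 - 0.00005556·V_3 = 3.333
  0.0004722·V_3 - 0.00005556·V_1 = 0
Determinant D = (0.2991)(0.0004722) - (-0.00005556)(-0.00005556) = 0.0001412
V_1 = [(3.333)(0.0004722) - (-0.00005556)(0)]/D = 11.14 V
V_3 = [(0.2991)(0) - (3.333)(-0.00005556)]/D = 1.311 V
Power in each resistor, P = (ΔV)²/R:
  P_R1 = (12 - 11.14)²/3.6 = 0.2033 W
  P_R2 = (11.14 - 0)²/47 = 2.643 W
  P_R3 = (11.14 - 1.311)²/18000 = 0.005372 W
  P_R4 = (0 - 1.311)²/2400 = 0.0007163 W
P_total = P_R1 + P_R2 + P_R3 + P_R4 = 2.852 W

Final answer: 2.852 W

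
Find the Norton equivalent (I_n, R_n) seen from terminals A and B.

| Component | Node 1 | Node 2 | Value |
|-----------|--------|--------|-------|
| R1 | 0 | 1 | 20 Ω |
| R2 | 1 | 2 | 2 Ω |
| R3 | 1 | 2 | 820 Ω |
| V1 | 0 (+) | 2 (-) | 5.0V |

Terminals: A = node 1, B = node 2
Find the Thévenin equivalent first; then I_n = V_th/R_th and R_n = R_th.
Step 1 — V_th is the open-circuit voltage V_A - V_B (nothing connected across the terminals).
Nodal analysis, taking node 2 as the 0 V reference.
Source V1 fixes V_0 = 5 V.
KCL at each unknown node (sum of currents leaving = 0; resistances in Ω):
  Node 1: (V_1 - 5)/20 + (V_1 - 0)/2 + (V_1 - 0)/820 = 0
Collecting terms: 0.5512 × V_1 = 0.25  =>  V_1 = 0.4535 V
V_th = V_1 - V_2 = 0.4535 - 0 = 0.4535 V
Step 2 — R_th: zero the source — replace V1 by a short circuit (node 2 merges into node 0) — and find the resistance seen between A (node 1) and B (node 0).
Reduce the network between node 1 (A) and node 0 (B) by series/parallel combination:
  Rp1 = R1 ‖ R2 ‖ R3 (parallel, all between nodes 0 and 1) = 1/(1/20 + 1/2 + 1/820) = 1.814 Ω
R_th = 1.814 Ω
I_n = V_th/R_th = 0.4535/1.814 = 0.25 A, and R_n = R_th = 1.814 Ω

Final answer: I_n = 0.25 A, R_n = 1.814 Ω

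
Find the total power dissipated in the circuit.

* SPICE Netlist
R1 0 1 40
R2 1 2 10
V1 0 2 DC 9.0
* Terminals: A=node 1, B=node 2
Nodal analysis, taking node 2 as the 0 V reference.
Source V1 fixes V_0 = 9 V.
KCL at each unknown node (sum of currents leaving = 0; resistances in Ω):
  Node 1: (V_1 - 9)/40 + (V_1 - 0)/10 = 0
Collecting terms: 0.125 × V_1 = 0.225  =>  V_1 = 1.8 V
Power in each resistor, P = (ΔV)²/R:
  P_R1 = (9 - 1.8)²/40 = 1.296 W
  P_R2 = (1.8 - 0)²/10 = 0.324 W
P_total = P_R1 + P_R2 = 1.62 W

Final answer: 1.62 W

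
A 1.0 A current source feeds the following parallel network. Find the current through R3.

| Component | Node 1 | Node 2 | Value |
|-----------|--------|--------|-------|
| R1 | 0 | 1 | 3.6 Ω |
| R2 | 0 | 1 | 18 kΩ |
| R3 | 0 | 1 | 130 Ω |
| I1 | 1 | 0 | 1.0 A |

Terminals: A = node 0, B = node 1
All resistors sit directly between nodes 0 and 1, so they are in parallel and share one voltage V; the full source current 1 A splits among them.
1/R_par = 1/3.6 + 1/18000 + 1/130 = 0.2855 S  =>  R_par = 3.502 Ω
V = I × R_par = 1 × 3.502 = 3.502 V
I_R3 = V/R3 = 3.502/130 = 0.02694 A

Final answer: 0.02694 A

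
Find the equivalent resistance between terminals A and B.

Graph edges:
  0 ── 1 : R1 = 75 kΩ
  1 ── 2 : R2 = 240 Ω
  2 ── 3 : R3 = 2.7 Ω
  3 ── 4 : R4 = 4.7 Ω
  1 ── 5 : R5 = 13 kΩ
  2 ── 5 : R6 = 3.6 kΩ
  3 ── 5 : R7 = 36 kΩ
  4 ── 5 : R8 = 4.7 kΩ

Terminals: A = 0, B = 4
The network is not a plain series/parallel combination. Inject a 1 A test current into terminal A (node 0) and return it from terminal B (node 4); then R_eq = V_A / (1 A).
Nodal analysis, taking node 4 as the 0 V reference.
Current source I_test pushes 1 A into node 0 and draws it out of node 4.
KCL at each unknown node (sum of currents leaving = 0; resistances in Ω):
  Node 0: (V_0 - V_1)/75000 - 1 = 0
  Node 1: (V_1 - V_0)/75000 + (V_1 - V_2)/240 + (V_1 - V_5)/13000 = 0
  Node 2: (V_2 - V_1)/240 + (V_2 - V_3)/2.7 + (V_2 - V_5)/3600 = 0
  Node 3: (V_3 - V_2)/2.7 + (V_3 - 0)/4.7 + (V_3 - V_5)/36000 = 0
  Node 5: (V_5 - V_1)/13000 + (V_5 - V_2)/3600 + (V_5 - V_3)/36000 + (V_5 - 0)/4700 = 0
Collecting terms (coefficients in siemens):
  0.00001333·V_0 - 0.00001333·V_1 = 1
  0.004257·V_1 - 0.00001333·V_0 - 0.004167·V_2 - 0.00007692·V_5 = 0
  0.3748·V_2 - 0.004167·V_1 - 0.3704·V_3 - 0.0002778·V_5 = 0
  0.5832·V_3 - 0.3704·V_2 - 0.00002778·V_5 = 0
  0.0005952·V_5 - 0.00007692·V_1 - 0.0002778·V_2 - 0.00002778·V_3 = 0
Solving these 5 simultaneous equations (Gaussian elimination) gives:
  V_0 = 75240 V, V_1 = 243.5 V, V_2 = 7.342 V, V_3 = 4.665 V
  V_5 = 35.11 V
R_eq = V_0 / 1 A = 75240 Ω = 75.24 kΩ

Final answer: 75.24 kΩ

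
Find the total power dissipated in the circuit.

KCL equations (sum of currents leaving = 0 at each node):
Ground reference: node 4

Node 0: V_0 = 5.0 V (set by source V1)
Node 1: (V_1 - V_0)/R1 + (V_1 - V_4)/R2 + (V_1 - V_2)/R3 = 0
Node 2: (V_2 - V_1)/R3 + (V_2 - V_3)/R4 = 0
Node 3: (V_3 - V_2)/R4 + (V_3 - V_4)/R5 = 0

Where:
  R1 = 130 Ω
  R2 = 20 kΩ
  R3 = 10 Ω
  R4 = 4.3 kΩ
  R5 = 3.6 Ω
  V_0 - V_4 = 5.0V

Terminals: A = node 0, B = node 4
Nodal analysis, taking node 4 as the 0 V reference.
Source V1 fixes V_0 = 5 V.
KCL at each unknown node (sum of currents leaving = 0; resistances in Ω):
  Node 1: (V_1 - 5)/130 + (V_1 - 0)/20000 + (V_1 - V_2)/10 = 0
  Node 2: (V_2 - V_1)/10 + (V_2 - V_3)/4300 = 0
  Node 3: (V_3 - V_2)/4300 + (V_3 - 0)/3.6 = 0
Collecting terms (coefficients in siemens):
  0.1077·V_1 - 0.1·V_2 = 0.03846
  0.1002·V_2 - 0.1·V_1 - 0.0002326·V_3 = 0
  0.278·V_3 - 0.0002326·V_2 = 0
Solving these 3 simultaneous equations (Gaussian elimination) gives:
  V_1 = 4.823 V, V_2 = 4.812 V, V_3 = 0.004025 V
Power in each resistor, P = (ΔV)²/R:
  P_R1 = (5 - 4.823)²/130 = 0.0002402 W
  P_R2 = (4.823 - 0)²/20000 = 0.001163 W
  P_R3 = (4.823 - 4.812)²/10 = 0.0000125 W
  P_R4 = (4.812 - 0.004025)²/4300 = 0.005376 W
  P_R5 = (0.004025 - 0)²/3.6 = 0.000004501 W
P_total = P_R1 + P_R2 + P_R3 + P_R4 + P_R5 = 0.006797 W

Final answer: 0.006797 W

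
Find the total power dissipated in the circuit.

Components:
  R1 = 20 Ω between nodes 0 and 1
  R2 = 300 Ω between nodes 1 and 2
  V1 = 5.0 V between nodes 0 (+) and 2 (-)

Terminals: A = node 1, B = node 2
Nodal analysis, taking node 2 as the 0 V reference.
Source V1 fixes V_0 = 5 V.
KCL at each unknown node (sum of currents leaving = 0; resistances in Ω):
  Node 1: (V_1 - 5)/20 + (V_1 - 0)/300 = 0
Collecting terms: 0.05333 × V_1 = 0.25  =>  V_1 = 4.688 V
Power in each resistor, P = (ΔV)²/R:
  P_R1 = (5 - 4.688)²/20 = 0.004883 W
  P_R2 = (4.688 - 0)²/300 = 0.07324 W
P_total = P_R1 + P_R2 = 0.07812 W

Final answer: 0.07812 W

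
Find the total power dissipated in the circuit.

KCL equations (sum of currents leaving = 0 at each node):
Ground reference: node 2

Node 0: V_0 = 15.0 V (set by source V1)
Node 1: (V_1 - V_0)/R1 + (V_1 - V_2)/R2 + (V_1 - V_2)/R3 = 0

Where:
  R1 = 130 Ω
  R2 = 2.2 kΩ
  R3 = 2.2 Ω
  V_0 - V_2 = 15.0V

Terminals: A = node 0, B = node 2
Nodal analysis, taking node 2 as the 0 V reference.
Source V1 fixes V_0 = 15 V.
KCL at each unknown node (sum of currents leaving = 0; resistances in Ω):
  Node 1: (V_1 - 15)/130 + (V_1 - 0)/2200 + (V_1 - 0)/2.2 = 0
Collecting terms: 0.4627 × V_1 = 0.1154  =>  V_1 = 0.2494 V
Power in each resistor, P = (ΔV)²/R:
  P_R1 = (15 - 0.2494)²/130 = 1.674 W
  P_R2 = (0.2494 - 0)²/2200 = 0.00002827 W
  P_R3 = (0.2494 - 0)²/2.2 = 0.02827 W
P_total = P_R1 + P_R2 + P_R3 = 1.702 W

Final answer: 1.702 W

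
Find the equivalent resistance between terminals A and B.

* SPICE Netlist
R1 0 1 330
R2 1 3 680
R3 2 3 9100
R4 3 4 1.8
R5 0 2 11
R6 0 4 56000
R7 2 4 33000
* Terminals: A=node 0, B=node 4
The network is not a plain series/parallel combination. Inject a 1 A test current into terminal A (node 0) and return it from terminal B (node 4); then R_eq = V_A / (1 A).
Nodal analysis, taking node 4 as the 0 V reference.
Current source I_test pushes 1 A into node 0 and draws it out of node 4.
KCL at each unknown node (sum of currents leaving = 0; resistances in Ω):
  Node 0: (V_0 - V_1)/330 + (V_0 - V_2)/11 + (V_0 - 0)/56000 - 1 = 0
  Node 1: (V_1 - V_0)/330 + (V_1 - V_3)/680 = 0
  Node 2: (V_2 - V_0)/11 + (V_2 - V_3)/9100 + (V_2 - 0)/33000 = 0
  Node 3: (V_3 - V_1)/680 + (V_3 - V_2)/9100 + (V_3 - 0)/1.8 = 0
Collecting terms (coefficients in siemens):
  0.09396·V_0 - 0.00303·V_1 - 0.09091·V_2 = 1
  0.004501·V_1 - 0.00303·V_0 - 0.001471·V_3 = 0
  0.09105·V_2 - 0.09091·V_0 - 0.0001099·V_3 = 0
  0.5571·V_3 - 0.001471·V_1 - 0.0001099·V_2 = 0
Solving these 4 simultaneous equations (Gaussian elimination) gives:
  V_0 = 872.8 V, V_1 = 588.2 V, V_2 = 871.4 V, V_3 = 1.724 V
R_eq = V_0 / 1 A = 872.8 Ω

Final answer: 872.8 Ω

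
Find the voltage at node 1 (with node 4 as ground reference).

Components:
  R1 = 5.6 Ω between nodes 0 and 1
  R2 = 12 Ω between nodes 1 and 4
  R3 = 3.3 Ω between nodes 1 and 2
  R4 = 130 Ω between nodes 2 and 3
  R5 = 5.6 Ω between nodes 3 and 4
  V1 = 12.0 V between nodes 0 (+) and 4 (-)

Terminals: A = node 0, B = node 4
Nodal analysis, taking node 4 as the 0 V reference.
Source V1 fixes V_0 = 12 V.
KCL at each unknown node (sum of currents leaving = 0; resistances in Ω):
  Node 1: (V_1 - 12)/5.6 + (V_1 - 0)/12 + (V_1 - V_2)/3.3 = 0
  Node 2: (V_2 - V_1)/3.3 + (V_2 - V_3)/130 = 0
  Node 3: (V_3 - V_2)/130 + (V_3 - 0)/5.6 = 0
Collecting terms (coefficients in siemens):
  0.5649·V_1 - 0.303·V_2 = 2.143
  0.3107·V_2 - 0.303·V_1 - 0.007692·V_3 = 0
  0.1863·V_3 - 0.007692·V_2 = 0
Solving these 3 simultaneous equations (Gaussian elimination) gives:
  V_1 = 7.963 V, V_2 = 7.774 V, V_3 = 0.321 V
The requested potential is V_1 = 7.963 V.

Final answer: V_1 = 7.963 V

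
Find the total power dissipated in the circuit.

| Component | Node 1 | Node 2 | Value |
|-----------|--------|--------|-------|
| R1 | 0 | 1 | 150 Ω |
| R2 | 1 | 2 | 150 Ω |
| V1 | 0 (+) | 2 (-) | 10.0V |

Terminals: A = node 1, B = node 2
Nodal analysis, taking node 2 as the 0 V reference.
Source V1 fixes V_0 = 10 V.
KCL at each unknown node (sum of currents leaving = 0; resistances in Ω):
  Node 1: (V_1 - 10)/150 + (V_1 - 0)/150 = 0
Collecting terms: 0.01333 × V_1 = 0.06667  =>  V_1 = 5 V
Power in each resistor, P = (ΔV)²/R:
  P_R1 = (10 - 5)²/150 = 0.1667 W
  P_R2 = (5 - 0)²/150 = 0.1667 W
P_total = P_R1 + P_R2 = 0.3333 W

Final answer: 0.3333 W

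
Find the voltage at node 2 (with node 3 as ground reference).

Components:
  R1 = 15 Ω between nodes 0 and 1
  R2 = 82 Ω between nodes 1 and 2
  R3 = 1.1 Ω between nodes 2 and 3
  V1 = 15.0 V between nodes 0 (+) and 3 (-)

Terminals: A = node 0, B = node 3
Nodal analysis, taking node 3 as the 0 V reference.
Source V1 fixes V_0 = 15 V.
KCL at each unknown node (sum of currents leaving = 0; resistances in Ω):
  Node 1: (V_1 - 15)/15 + (V_1 - V_2)/82 = 0
  Node 2: (V_2 - V_1)/82 + (V_2 - 0)/1.1 = 0
Collecting terms (coefficients in siemens):
  0.07886·V_1 - 0.0122·V_2 = 1
  0.9213·V_2 - 0.0122·V_1 = 0
Determinant D = (0.07886)(0.9213) - (-0.0122)(-0.0122) = 0.07251
V_1 = [(1)(0.9213) - (-0.0122)(0)]/D = 12.71 V
V_2 = [(0.07886)(0) - (1)(-0.0122)]/D = 0.1682 V
The requested potential is V_2 = 0.1682 V.

Final answer: V_2 = 0.1682 V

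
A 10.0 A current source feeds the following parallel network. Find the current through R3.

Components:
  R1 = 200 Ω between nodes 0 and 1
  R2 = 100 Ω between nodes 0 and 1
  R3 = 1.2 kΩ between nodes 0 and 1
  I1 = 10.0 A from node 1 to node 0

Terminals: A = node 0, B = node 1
All resistors sit directly between nodes 0 and 1, so they are in parallel and share one voltage V; the full source current 10 A splits among them.
1/R_par = 1/200 + 1/100 + 1/1200 = 0.01583 S  =>  R_par = 63.16 Ω
V = I × R_par = 10 × 63.16 = 631.6 V
I_R3 = V/R3 = 631.6/1200 = 0.5263 A

Final answer: 0.5263 A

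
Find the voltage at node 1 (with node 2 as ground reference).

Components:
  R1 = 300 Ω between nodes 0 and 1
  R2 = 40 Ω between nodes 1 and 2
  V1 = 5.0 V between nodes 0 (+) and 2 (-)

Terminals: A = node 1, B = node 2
Nodal analysis, taking node 2 as the 0 V reference.
Source V1 fixes V_0 = 5 V.
KCL at each unknown node (sum of currents leaving = 0; resistances in Ω):
  Node 1: (V_1 - 5)/300 + (V_1 - 0)/40 = 0
Collecting terms: 0.02833 × V_1 = 0.01667  =>  V_1 = 0.5882 V
The requested potential is V_1 = 0.5882 V.

Final answer: V_1 = 0.5882 V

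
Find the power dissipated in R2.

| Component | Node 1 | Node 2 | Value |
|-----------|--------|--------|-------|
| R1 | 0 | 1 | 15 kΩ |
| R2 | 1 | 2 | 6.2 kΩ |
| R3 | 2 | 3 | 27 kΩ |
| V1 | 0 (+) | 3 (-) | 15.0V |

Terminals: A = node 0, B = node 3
Nodal analysis, taking node 3 as the 0 V reference.
Source V1 fixes V_0 = 15 V.
KCL at each unknown node (sum of currents leaving = 0; resistances in Ω):
  Node 1: (V_1 - 15)/15000 + (V_1 - V_2)/6200 = 0
  Node 2: (V_2 - V_1)/6200 + (V_2 - 0)/27000 = 0
Collecting terms (coefficients in siemens):
  0.000228·V_1 - 0.0001613·V_2 = 0.001
  0.0001983·V_2 - 0.0001613·V_1 = 0
Determinant D = (0.000228)(0.0001983) - (-0.0001613)(-0.0001613) = 0.0000000192
V_1 = [(0.001)(0.0001983) - (-0.0001613)(0)]/D = 10.33 V
V_2 = [(0.000228)(0) - (0.001)(-0.0001613)]/D = 8.402 V
I_R2 = (V_1 - V_2)/R2 = (10.33 - 8.402)/6200 = 0.0003112 A
P_R2 = I_R2² × R2 = (0.0003112)² × 6200 = 0.0006005 W

Final answer: 0.0006005 W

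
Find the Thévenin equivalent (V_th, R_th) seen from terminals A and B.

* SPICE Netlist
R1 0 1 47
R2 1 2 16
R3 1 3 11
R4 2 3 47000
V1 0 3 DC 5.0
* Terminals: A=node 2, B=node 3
Step 1 — V_th is the open-circuit voltage V_A - V_B (nothing connected across the terminals).
Nodal analysis, taking node 3 as the 0 V reference.
Source V1 fixes V_0 = 5 V.
KCL at each unknown node (sum of currents leaving = 0; resistances in Ω):
  Node 1: (V_1 - 5)/47 + (V_1 - V_2)/16 + (V_1 - 0)/11 = 0
  Node 2: (V_2 - V_1)/16 + (V_2 - 0)/47000 = 0
Collecting terms (coefficients in siemens):
  0.1747·V_1 - 0.0625·V_2 = 0.1064
  0.06252·V_2 - 0.0625·V_1 = 0
Determinant D = (0.1747)(0.06252) - (-0.0625)(-0.0625) = 0.007015
V_1 = [(0.1064)(0.06252) - (-0.0625)(0)]/D = 0.9481 V
V_2 = [(0.1747)(0) - (0.1064)(-0.0625)]/D = 0.9478 V
V_th = V_2 - V_3 = 0.9478 - 0 = 0.9478 V
Step 2 — R_th: zero the source — replace V1 by a short circuit (node 3 merges into node 0) — and find the resistance seen between A (node 2) and B (node 0).
Reduce the network between node 2 (A) and node 0 (B) by series/parallel combination:
  Rp1 = R1 ‖ R3 (parallel, both between nodes 0 and 1) = 1/(1/47 + 1/11) = 8.914 Ω
  Rs1 = R2 + Rp1 (series, joined only at node 1) = 16 + 8.914 = 24.91 Ω
  Rp2 = R4 ‖ Rs1 (parallel, both between nodes 0 and 2) = 1/(1/47000 + 1/24.91) = 24.9 Ω
R_th = 24.9 Ω

Final answer: V_th = 0.9478 V, R_th = 24.9 Ω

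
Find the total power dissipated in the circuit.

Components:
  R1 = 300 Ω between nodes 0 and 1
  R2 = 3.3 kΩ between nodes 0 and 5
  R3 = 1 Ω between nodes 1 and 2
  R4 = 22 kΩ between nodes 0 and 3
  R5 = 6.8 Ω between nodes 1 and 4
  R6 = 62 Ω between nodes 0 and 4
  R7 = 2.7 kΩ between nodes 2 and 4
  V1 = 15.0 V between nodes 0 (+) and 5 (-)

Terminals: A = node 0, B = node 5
Nodal analysis, taking node 5 as the 0 V reference.
Source V1 fixes V_0 = 15 V.
KCL at each unknown node (sum of currents leaving = 0; resistances in Ω):
  Node 1: (V_1 - 15)/300 + (V_1 - V_2)/1 + (V_1 - V_4)/6.8 = 0
  Node 2: (V_2 - V_1)/1 + (V_2 - V_4)/2700 = 0
  Node 3: (V_3 - 15)/22000 = 0
  Node 4: (V_4 - V_1)/6.8 + (V_4 - 15)/62 + (V_4 - V_2)/2700 = 0
Collecting terms (coefficients in siemens):
  1.15·V_1 - 1·V_2 - 0.1471·V_4 = 0.05
  1·V_2 - 1·V_1 - 0.0003704·V_4 = 0
  0.00004545·V_3 = 0.0006818
  0.1636·V_4 - 0.1471·V_1 - 0.0003704·V_2 = 0.2419
Solving these 4 simultaneous equations (Gaussian elimination) gives:
  V_1 = 15 V, V_2 = 15 V, V_3 = 15 V, V_4 = 15 V
Power in each resistor, P = (ΔV)²/R:
  P_R1 = (15 - 15)²/300 = 0 W
  P_R2 = (15 - 0)²/3300 = 0.06818 W
  P_R3 = (15 - 15)²/1 = 0 W
  P_R4 = (15 - 15)²/22000 = 0 W
  P_R5 = (15 - 15)²/6.8 = 0 W
  P_R6 = (15 - 15)²/62 = 0 W
  P_R7 = (15 - 15)²/2700 = 0 W
P_total = P_R1 + P_R2 + P_R3 + P_R4 + P_R5 + P_R6 + P_R7 = 0.06818 W

Final answer: 0.06818 W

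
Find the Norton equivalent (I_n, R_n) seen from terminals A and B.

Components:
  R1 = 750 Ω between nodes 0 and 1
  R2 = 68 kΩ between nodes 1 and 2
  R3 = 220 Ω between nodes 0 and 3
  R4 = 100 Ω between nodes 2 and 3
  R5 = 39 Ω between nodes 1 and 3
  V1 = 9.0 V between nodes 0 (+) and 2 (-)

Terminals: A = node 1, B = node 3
Find the Thévenin equivalent first; then I_n = V_th/R_th and R_n = R_th.
Step 1 — V_th is the open-circuit voltage V_A - V_B (nothing connected across the terminals).
Nodal analysis, taking node 2 as the 0 V reference.
Source V1 fixes V_0 = 9 V.
KCL at each unknown node (sum of currents leaving = 0; resistances in Ω):
  Node 1: (V_1 - 9)/750 + (V_1 - 0)/68000 + (V_1 - V_3)/39 = 0
  Node 3: (V_3 - 9)/220 + (V_3 - 0)/100 + (V_3 - V_1)/39 = 0
Collecting terms (coefficients in siemens):
  0.02699·V_1 - 0.02564·V_3 = 0.012
  0.04019·V_3 - 0.02564·V_1 = 0.04091
Determinant D = (0.02699)(0.04019) - (-0.02564)(-0.02564) = 0.0004271
V_1 = [(0.012)(0.04019) - (-0.02564)(0.04091)]/D = 3.585 V
V_3 = [(0.02699)(0.04091) - (0.012)(-0.02564)]/D = 3.305 V
V_th = V_1 - V_3 = 3.585 - 3.305 = 0.2795 V
Step 2 — R_th: zero the source — replace V1 by a short circuit (node 2 merges into node 0) — and find the resistance seen between A (node 1) and B (node 3).
Reduce the network between node 1 (A) and node 3 (B) by series/parallel combination:
  Rp1 = R1 ‖ R2 (parallel, both between nodes 0 and 1) = 1/(1/750 + 1/68000) = 741.8 Ω
  Rp2 = R3 ‖ R4 (parallel, both between nodes 0 and 3) = 1/(1/220 + 1/100) = 68.75 Ω
  Rs1 = Rp1 + Rp2 (series, joined only at node 0) = 741.8 + 68.75 = 810.6 Ω
  Rp3 = R5 ‖ Rs1 (parallel, both between nodes 1 and 3) = 1/(1/39 + 1/810.6) = 37.21 Ω
R_th = 37.21 Ω
I_n = V_th/R_th = 0.2795/37.21 = 0.007512 A, and R_n = R_th = 37.21 Ω

Final answer: I_n = 0.007512 A, R_n = 37.21 Ω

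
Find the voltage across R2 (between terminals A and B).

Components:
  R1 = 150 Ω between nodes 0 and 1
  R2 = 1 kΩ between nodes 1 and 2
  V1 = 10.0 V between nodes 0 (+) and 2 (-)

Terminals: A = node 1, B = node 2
R1 and R2 are in series across V1 (node 0 → node 1 → node 2), and the output A–B is taken across R2, so this is a voltage divider.
Series current: I = V1/(R1 + R2) = 10/(150 + 1000) = 10/1150 = 0.008696 A
V_R2 = I × R2 = V1 × R2/(R1 + R2) = 10 × 1000/1150 = 8.696 V

Final answer: 8.696 V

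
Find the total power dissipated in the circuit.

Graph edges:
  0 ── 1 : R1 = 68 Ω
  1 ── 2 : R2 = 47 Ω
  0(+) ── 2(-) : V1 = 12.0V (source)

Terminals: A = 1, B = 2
Nodal analysis, taking node 2 as the 0 V reference.
Source V1 fixes V_0 = 12 V.
KCL at each unknown node (sum of currents leaving = 0; resistances in Ω):
  Node 1: (V_1 - 12)/68 + (V_1 - 0)/47 = 0
Collecting terms: 0.03598 × V_1 = 0.1765  =>  V_1 = 4.904 V
Power in each resistor, P = (ΔV)²/R:
  P_R1 = (12 - 4.904)²/68 = 0.7404 W
  P_R2 = (4.904 - 0)²/47 = 0.5118 W
P_total = P_R1 + P_R2 = 1.252 W

Final answer: 1.252 W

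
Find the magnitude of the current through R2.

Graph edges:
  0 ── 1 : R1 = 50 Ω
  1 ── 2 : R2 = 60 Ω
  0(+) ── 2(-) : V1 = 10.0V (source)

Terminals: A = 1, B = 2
Nodal analysis, taking node 2 as the 0 V reference.
Source V1 fixes V_0 = 10 V.
KCL at each unknown node (sum of currents leaving = 0; resistances in Ω):
  Node 1: (V_1 - 10)/50 + (V_1 - 0)/60 = 0
Collecting terms: 0.03667 × V_1 = 0.2  =>  V_1 = 5.455 V
I_R2 = (V_1 - V_2)/R2 = (5.455 - 0)/60 = 0.09091 A
|I_R2| = 0.09091 A

Final answer: |I_R2| = 0.09091 A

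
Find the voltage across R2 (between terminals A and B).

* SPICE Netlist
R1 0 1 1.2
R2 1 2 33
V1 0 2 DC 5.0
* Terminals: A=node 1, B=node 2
R1 and R2 are in series across V1 (node 0 → node 1 → node 2), and the output A–B is taken across R2, so this is a voltage divider.
Series current: I = V1/(R1 + R2) = 5/(1.2 + 33) = 5/34.2 = 0.1462 A
V_R2 = I × R2 = V1 × R2/(R1 + R2) = 5 × 33/34.2 = 4.825 V

Final answer: 4.825 V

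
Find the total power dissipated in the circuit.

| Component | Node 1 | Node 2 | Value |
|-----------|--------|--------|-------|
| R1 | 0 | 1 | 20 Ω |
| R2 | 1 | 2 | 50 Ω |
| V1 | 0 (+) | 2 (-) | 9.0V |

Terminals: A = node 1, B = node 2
Nodal analysis, taking node 2 as the 0 V reference.
Source V1 fixes V_0 = 9 V.
KCL at each unknown node (sum of currents leaving = 0; resistances in Ω):
  Node 1: (V_1 - 9)/20 + (V_1 - 0)/50 = 0
Collecting terms: 0.07 × V_1 = 0.45  =>  V_1 = 6.429 V
Power in each resistor, P = (ΔV)²/R:
  P_R1 = (9 - 6.429)²/20 = 0.3306 W
  P_R2 = (6.429 - 0)²/50 = 0.8265 W
P_total = P_R1 + P_R2 = 1.157 W

Final answer: 1.157 W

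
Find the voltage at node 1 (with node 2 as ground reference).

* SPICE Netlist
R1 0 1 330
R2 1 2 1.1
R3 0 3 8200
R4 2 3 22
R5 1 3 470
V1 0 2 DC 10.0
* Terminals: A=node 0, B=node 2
Nodal analysis, taking node 2 as the 0 V reference.
Source V1 fixes V_0 = 10 V.
KCL at each unknown node (sum of currents leaving = 0; resistances in Ω):
  Node 1: (V_1 - 10)/330 + (V_1 - 0)/1.1 + (V_1 - V_3)/470 = 0
  Node 3: (V_3 - 10)/8200 + (V_3 - 0)/22 + (V_3 - V_1)/470 = 0
Collecting terms (coefficients in siemens):
  0.9142·V_1 - 0.002128·V_3 = 0.0303
  0.0477·V_3 - 0.002128·V_1 = 0.00122
Determinant D = (0.9142)(0.0477) - (-0.002128)(-0.002128) = 0.04361
V_1 = [(0.0303)(0.0477) - (-0.002128)(0.00122)]/D = 0.03321 V
V_3 = [(0.9142)(0.00122) - (0.0303)(-0.002128)]/D = 0.02705 V
The requested potential is V_1 = 0.03321 V.

Final answer: V_1 = 0.03321 V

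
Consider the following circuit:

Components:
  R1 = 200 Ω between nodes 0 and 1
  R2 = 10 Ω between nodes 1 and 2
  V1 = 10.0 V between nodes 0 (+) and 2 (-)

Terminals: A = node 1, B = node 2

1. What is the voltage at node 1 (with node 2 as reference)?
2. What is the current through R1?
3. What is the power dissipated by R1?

Nodal analysis, taking node 2 as the 0 V reference.
Source V1 fixes V_0 = 10 V.
KCL at each unknown node (sum of currents leaving = 0; resistances in Ω):
  Node 1: (V_1 - 10)/200 + (V_1 - 0)/10 = 0
Collecting terms: 0.105 × V_1 = 0.05  =>  V_1 = 0.4762 V
Part 1:
  Read off the nodal solution: V_1 = 0.4762 V
Part 2:
  I_R1 = (V_0 - V_1)/R1 = (10 - 0.4762)/200 = 0.04762 A
  Magnitude: I_R1 = 0.04762 A
Part 3:
  I_R1 = (V_0 - V_1)/R1 = (10 - 0.4762)/200 = 0.04762 A
  P_R1 = I_R1² × R1 = (0.04762)² × 200 = 0.4535 W

Final answers:
1. V_1 = 0.4762 V
2. I_R1 = 0.04762 A
3. P_R1 = 0.4535 W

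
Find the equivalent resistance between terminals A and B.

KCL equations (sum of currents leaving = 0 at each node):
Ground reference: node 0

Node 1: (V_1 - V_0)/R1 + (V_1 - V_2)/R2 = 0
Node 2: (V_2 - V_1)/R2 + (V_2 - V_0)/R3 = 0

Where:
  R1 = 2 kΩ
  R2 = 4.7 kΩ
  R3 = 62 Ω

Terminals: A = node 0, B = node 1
Reduce the network between node 0 (A) and node 1 (B) by series/parallel combination:
  Rs1 = R3 + R2 (series, joined only at node 2) = 62 + 4700 = 4762 Ω
  Rp1 = R1 ‖ Rs1 (parallel, both between nodes 0 and 1) = 1/(1/2000 + 1/4762) = 1408 Ω
R_eq = 1.408 kΩ

Final answer: 1.408 kΩ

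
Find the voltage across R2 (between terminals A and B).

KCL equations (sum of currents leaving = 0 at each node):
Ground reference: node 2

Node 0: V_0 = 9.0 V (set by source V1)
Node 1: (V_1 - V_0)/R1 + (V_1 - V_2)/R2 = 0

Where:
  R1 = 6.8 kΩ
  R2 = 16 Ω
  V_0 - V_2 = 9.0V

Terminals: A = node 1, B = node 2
R1 and R2 are in series across V1 (node 0 → node 1 → node 2), and the output A–B is taken across R2, so this is a voltage divider.
Series current: I = V1/(R1 + R2) = 9/(6800 + 16) = 9/6816 = 0.00132 A
V_R2 = I × R2 = V1 × R2/(R1 + R2) = 9 × 16/6816 = 0.02113 V

Final answer: 0.02113 V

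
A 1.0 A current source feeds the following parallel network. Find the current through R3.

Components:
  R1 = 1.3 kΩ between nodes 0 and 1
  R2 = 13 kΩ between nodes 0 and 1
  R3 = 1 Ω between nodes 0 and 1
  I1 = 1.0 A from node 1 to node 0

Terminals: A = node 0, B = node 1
All resistors sit directly between nodes 0 and 1, so they are in parallel and share one voltage V; the full source current 1 A splits among them.
1/R_par = 1/1300 + 1/13000 + 1/1 = 1.001 S  =>  R_par = 0.9992 Ω
V = I × R_par = 1 × 0.9992 = 0.9992 V
I_R3 = V/R3 = 0.9992/1 = 0.9992 A

Final answer: 0.9992 A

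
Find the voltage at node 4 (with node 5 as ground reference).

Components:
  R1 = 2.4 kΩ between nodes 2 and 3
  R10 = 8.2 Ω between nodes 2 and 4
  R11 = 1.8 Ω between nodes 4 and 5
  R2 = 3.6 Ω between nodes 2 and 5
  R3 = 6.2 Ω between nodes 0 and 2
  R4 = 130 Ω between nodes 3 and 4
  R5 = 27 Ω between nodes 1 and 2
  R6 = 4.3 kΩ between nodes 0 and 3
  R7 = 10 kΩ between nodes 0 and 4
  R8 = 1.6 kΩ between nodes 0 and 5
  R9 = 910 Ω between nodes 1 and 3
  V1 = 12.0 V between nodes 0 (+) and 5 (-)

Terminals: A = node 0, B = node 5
Nodal analysis, taking node 5 as the 0 V reference.
Source V1 fixes V_0 = 12 V.
KCL at each unknown node (sum of currents leaving = 0; resistances in Ω):
  Node 1: (V_1 - V_2)/27 + (V_1 - V_3)/910 = 0
  Node 2: (V_2 - V_3)/2400 + (V_2 - 0)/3.6 + (V_2 - 12)/6.2 + (V_2 - V_1)/27 + (V_2 - V_4)/8.2 = 0
  Node 3: (V_3 - V_2)/2400 + (V_3 - V_4)/130 + (V_3 - 12)/4300 + (V_3 - V_1)/910 = 0
  Node 4: (V_4 - V_3)/130 + (V_4 - 12)/10000 + (V_4 - V_2)/8.2 + (V_4 - 0)/1.8 = 0
Collecting terms (coefficients in siemens):
  0.03814·V_1 - 0.03704·V_2 - 0.001099·V_3 = 0
  0.5985·V_2 - 0.03704·V_1 - 0.0004167·V_3 - 0.122·V_4 = 1.935
  0.00944·V_3 - 0.001099·V_1 - 0.0004167·V_2 - 0.007692·V_4 = 0.002791
  0.6853·V_4 - 0.122·V_2 - 0.007692·V_3 = 0.0012
Solving these 4 simultaneous equations (Gaussian elimination) gives:
  V_1 = 3.524 V, V_2 = 3.587 V, V_3 = 1.398 V, V_4 = 0.6557 V
The requested potential is V_4 = 0.6557 V.

Final answer: V_4 = 0.6557 V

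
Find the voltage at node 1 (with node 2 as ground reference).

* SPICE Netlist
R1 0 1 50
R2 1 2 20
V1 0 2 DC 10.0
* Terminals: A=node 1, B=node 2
Nodal analysis, taking node 2 as the 0 V reference.
Source V1 fixes V_0 = 10 V.
KCL at each unknown node (sum of currents leaving = 0; resistances in Ω):
  Node 1: (V_1 - 10)/50 + (V_1 - 0)/20 = 0
Collecting terms: 0.07 × V_1 = 0.2  =>  V_1 = 2.857 V
The requested potential is V_1 = 2.857 V.

Final answer: V_1 = 2.857 V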